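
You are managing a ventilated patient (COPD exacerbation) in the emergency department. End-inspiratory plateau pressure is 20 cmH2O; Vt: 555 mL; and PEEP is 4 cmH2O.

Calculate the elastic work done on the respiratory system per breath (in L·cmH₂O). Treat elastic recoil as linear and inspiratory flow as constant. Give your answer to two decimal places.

Elastic work ≈ ½ × (Pplat − PEEP) × Vt = 0.5 × (20 − 4) × 0.555 L = 0.5 × 16.0 × 0.555 = 4.44 L·cmH2O.

4.44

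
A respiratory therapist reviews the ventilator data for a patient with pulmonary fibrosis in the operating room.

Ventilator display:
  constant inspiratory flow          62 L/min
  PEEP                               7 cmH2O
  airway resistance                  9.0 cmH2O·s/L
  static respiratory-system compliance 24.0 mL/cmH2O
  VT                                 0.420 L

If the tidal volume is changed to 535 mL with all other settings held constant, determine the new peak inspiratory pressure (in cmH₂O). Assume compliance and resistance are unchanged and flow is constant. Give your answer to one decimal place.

38.6

Flow: 62 L/min ÷ 60 = 1.0333 L/s.
PIP = Vt/C + R·V̇ + PEEP (constant-flow equation of motion).
Only the elastic term changes: ΔPIP = ΔVt / C = (535 − 420) / 24.0 = 4.792 cmH2O.
Original PIP = 420/24.0 + 9.0×1.0333 + 7 = 33.8 cmH2O; new PIP = 33.8 + (4.792) = 38.592 cmH2O.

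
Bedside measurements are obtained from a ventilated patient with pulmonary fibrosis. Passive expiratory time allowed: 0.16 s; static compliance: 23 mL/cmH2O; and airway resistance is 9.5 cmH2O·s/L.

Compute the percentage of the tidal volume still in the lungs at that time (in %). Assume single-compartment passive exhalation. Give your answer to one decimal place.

48.1

τ = R × C = 9.5 × 23 mL/cmH2O = 9.5 × 0.023 L/cmH2O = 0.2185 s.
Passive exhalation: V(t)/V₀ = e^(−t/τ) = e^(−0.16/0.2185) = 0.4808.
Fraction remaining = 0.4808 → 48.08%.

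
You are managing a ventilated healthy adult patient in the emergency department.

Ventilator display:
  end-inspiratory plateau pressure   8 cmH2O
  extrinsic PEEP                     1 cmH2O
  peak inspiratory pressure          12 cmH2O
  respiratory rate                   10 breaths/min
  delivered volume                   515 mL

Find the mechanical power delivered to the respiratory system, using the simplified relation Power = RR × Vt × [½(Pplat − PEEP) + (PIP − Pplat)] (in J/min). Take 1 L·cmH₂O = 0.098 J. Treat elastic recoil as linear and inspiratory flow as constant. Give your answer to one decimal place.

Per-breath work = Vt × [½(Pplat−PEEP) + (PIP−Pplat)] = 0.515 × [0.5×7.0 + 4.0] = 0.515 × 7.5 = 3.863 L·cmH2O.
Power = 10 × 3.863 = 38.63 L·cmH2O/min.
× 0.098 J/(L·cmH2O) → 3.786 J/min.

3.8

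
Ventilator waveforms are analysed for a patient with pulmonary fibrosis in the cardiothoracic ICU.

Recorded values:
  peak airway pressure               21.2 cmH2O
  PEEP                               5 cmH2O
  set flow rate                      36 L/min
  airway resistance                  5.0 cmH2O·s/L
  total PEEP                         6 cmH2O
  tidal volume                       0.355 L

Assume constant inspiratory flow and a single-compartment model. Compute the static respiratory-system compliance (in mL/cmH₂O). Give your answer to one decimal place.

29.1

Flow: 36 L/min ÷ 60 = 0.6 L/s.
Total PEEP = 6 cmH2O (set 5 + intrinsic 1); this is the baseline alveolar pressure.
Equation of motion (constant flow): PIP = Vt/C + R·V̇ + PEEP.
Vt/C = PIP − R·V̇ − PEEP = 21.2 − 5.0×0.6 − 6 = 21.2 − 3.0 − 6 = 12.2 cmH2O.
C = Vt / 12.2 = 355 / 12.2 = 29.098 mL/cmH2O.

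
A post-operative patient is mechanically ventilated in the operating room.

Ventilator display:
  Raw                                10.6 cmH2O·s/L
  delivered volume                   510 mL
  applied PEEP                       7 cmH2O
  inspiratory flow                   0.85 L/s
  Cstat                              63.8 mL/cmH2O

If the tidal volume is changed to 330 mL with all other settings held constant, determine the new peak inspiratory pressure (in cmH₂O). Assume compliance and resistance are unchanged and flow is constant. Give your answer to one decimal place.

21.2

PIP = Vt/C + R·V̇ + PEEP (constant-flow equation of motion).
Only the elastic term changes: ΔPIP = ΔVt / C = (330 − 510) / 63.8 = -2.821 cmH2O.
Original PIP = 510/63.8 + 10.6×0.85 + 7 = 24.004 cmH2O; new PIP = 24.004 + (-2.821) = 21.183 cmH2O.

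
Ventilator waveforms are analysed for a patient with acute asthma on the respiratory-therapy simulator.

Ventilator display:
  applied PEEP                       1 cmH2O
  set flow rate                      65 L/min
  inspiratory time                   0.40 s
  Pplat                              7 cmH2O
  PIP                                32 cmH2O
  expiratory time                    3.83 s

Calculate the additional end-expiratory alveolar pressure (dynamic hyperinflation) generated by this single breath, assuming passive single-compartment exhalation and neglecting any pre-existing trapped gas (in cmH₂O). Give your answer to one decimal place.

Flow: 65 L/min ÷ 60 = 1.0833 L/s.
Vt = flow × Ti = 1.0833 L/s × 0.40 s × 1000 mL/L = 433.32 mL.
R = (PIP − Pplat)/V̇ = (32 − 7) / 1.0833 = 25.0/1.0833 = 23.078 cmH2O·s/L.
C = Vt/(Pplat − PEEP) = 433.32 / (7 − 1) = 433.32/6.0 = 72.22 mL/cmH2O.
τ = R × C = 23.078 × 0.07222 L/cmH2O = 1.667 s.
Fraction remaining = e^(−Te/τ) = e^(−3.83/1.667) = 0.1005; trapped volume = 433.32 × 0.1005 = 43.549 mL.
Additional alveolar pressure from trapping ≈ V_trapped / C = 43.549 / 72.22 = 0.603 cmH2O.

0.6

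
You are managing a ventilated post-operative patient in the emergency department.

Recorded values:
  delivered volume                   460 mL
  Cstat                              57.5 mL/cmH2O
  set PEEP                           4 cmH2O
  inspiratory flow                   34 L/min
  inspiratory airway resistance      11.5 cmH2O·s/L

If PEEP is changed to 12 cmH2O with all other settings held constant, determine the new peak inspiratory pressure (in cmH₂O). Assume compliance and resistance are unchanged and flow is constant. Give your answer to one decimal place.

Flow: 34 L/min ÷ 60 = 0.5667 L/s.
PIP = Vt/C + R·V̇ + PEEP (constant-flow equation of motion).
Only the baseline term changes: ΔPIP = ΔPEEP = 12 − 4 = 8.0 cmH2O.
Original PIP = 460/57.5 + 11.5×0.5667 + 4 = 18.517 cmH2O; new PIP = 18.517 + (8.0) = 26.517 cmH2O.

26.5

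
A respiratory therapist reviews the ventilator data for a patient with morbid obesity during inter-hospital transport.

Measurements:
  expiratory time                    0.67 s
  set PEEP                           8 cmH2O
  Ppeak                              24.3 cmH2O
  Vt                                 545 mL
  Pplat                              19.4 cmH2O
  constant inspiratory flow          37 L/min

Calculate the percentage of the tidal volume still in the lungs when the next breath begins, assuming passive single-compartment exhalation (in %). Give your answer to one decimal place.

Flow: 37 L/min ÷ 60 = 0.6167 L/s.
R = (PIP − Pplat)/V̇ = (24.3 − 19.4) / 0.6167 = 4.9/0.6167 = 7.946 cmH2O·s/L.
C = Vt/(Pplat − PEEP) = 545.0 / (19.4 − 8) = 545.0/11.4 = 47.807 mL/cmH2O.
τ = R × C = 7.946 × 0.04781 L/cmH2O = 0.3799 s.
Fraction remaining at end-expiration = e^(−Te/τ) = e^(−0.67/0.3799) = 0.1714 → 17.14%.

17.1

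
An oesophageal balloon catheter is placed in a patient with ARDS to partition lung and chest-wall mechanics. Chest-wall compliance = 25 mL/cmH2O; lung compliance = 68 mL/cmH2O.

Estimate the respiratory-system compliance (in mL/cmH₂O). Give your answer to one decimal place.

18.3

Lung and chest wall are elastances in series: 1/Crs = 1/CL + 1/Ccw.
1/Crs = 1/68 + 1/25 = 0.05471.
Crs = 18.278 mL/cmH2O.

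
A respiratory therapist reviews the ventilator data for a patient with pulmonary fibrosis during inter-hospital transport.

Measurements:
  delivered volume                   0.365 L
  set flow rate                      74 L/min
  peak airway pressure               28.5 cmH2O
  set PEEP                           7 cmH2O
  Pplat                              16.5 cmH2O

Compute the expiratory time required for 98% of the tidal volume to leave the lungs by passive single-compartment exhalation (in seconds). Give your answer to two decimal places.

1.46

Flow: 74 L/min ÷ 60 = 1.2333 L/s.
R = (PIP − Pplat)/V̇ = (28.5 − 16.5) / 1.2333 = 12.0/1.2333 = 9.73 cmH2O·s/L.
C = Vt/(Pplat − PEEP) = 365.0 / (16.5 − 7) = 365.0/9.5 = 38.421 mL/cmH2O.
τ = R × C = 9.73 × 0.03842 L/cmH2O = 0.3738 s.
t = −τ·ln(1 − 0.98) = −0.3738·ln(0.02) = 1.462 s.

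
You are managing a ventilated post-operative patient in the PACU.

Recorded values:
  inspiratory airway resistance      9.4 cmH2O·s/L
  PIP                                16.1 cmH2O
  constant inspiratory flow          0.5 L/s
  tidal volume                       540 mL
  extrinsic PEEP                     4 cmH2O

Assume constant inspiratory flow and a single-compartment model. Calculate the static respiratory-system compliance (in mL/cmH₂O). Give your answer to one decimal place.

Equation of motion (constant flow): PIP = Vt/C + R·V̇ + PEEP.
Vt/C = PIP − R·V̇ − PEEP = 16.1 − 9.4×0.5 − 4 = 16.1 − 4.7 − 4 = 7.4 cmH2O.
C = Vt / 7.4 = 540 / 7.4 = 72.973 mL/cmH2O.

73.0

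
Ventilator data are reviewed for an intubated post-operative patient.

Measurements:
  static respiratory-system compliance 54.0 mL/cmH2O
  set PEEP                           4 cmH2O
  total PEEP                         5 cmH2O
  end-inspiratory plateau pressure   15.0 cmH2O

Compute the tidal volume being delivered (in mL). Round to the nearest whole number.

540

End-expiratory occlusion gives total PEEP = 5 cmH2O (intrinsic PEEP = 5 − 4 = 1). Use total PEEP for the elastic gradient.
Vt = Cstat × (Pplat − PEEPtotal) = 54.0 × (15.0 − 5) = 54.0 × 10.0 = 540.0 mL.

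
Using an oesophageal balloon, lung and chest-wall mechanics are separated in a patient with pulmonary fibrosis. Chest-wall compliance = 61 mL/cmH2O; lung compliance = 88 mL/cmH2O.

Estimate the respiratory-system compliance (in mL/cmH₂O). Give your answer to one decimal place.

36.0

Lung and chest wall are elastances in series: 1/Crs = 1/CL + 1/Ccw.
1/Crs = 1/88 + 1/61 = 0.02776.
Crs = 36.023 mL/cmH2O.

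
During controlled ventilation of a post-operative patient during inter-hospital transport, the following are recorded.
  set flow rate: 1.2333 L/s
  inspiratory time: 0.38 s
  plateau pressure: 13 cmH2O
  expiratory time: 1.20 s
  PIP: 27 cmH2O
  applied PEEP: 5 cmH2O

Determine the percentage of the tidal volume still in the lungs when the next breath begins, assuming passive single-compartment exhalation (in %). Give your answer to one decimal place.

16.5

Vt = flow × Ti = 1.2333 L/s × 0.38 s × 1000 mL/L = 468.65 mL.
R = (PIP − Pplat)/V̇ = (27 − 13) / 1.2333 = 14.0/1.2333 = 11.352 cmH2O·s/L.
C = Vt/(Pplat − PEEP) = 468.65 / (13 − 5) = 468.65/8.0 = 58.581 mL/cmH2O.
τ = R × C = 11.352 × 0.05858 L/cmH2O = 0.665 s.
Fraction remaining at end-expiration = e^(−Te/τ) = e^(−1.20/0.665) = 0.1646 → 16.46%.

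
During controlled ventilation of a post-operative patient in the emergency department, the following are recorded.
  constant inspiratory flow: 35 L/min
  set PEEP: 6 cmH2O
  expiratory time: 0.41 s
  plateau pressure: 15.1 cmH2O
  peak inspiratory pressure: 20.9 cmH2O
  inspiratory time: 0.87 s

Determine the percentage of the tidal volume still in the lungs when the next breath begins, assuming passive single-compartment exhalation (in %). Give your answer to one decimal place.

47.7

Flow: 35 L/min ÷ 60 = 0.5833 L/s.
Vt = flow × Ti = 0.5833 L/s × 0.87 s × 1000 mL/L = 507.47 mL.
R = (PIP − Pplat)/V̇ = (20.9 − 15.1) / 0.5833 = 5.8/0.5833 = 9.943 cmH2O·s/L.
C = Vt/(Pplat − PEEP) = 507.47 / (15.1 − 6) = 507.47/9.1 = 55.766 mL/cmH2O.
τ = R × C = 9.943 × 0.05577 L/cmH2O = 0.5545 s.
Fraction remaining at end-expiration = e^(−Te/τ) = e^(−0.41/0.5545) = 0.4774 → 47.74%.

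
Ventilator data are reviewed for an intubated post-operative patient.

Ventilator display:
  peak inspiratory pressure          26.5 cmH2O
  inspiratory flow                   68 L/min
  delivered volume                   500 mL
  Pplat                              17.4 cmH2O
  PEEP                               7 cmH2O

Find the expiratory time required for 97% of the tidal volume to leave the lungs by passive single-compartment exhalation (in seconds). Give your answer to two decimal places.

1.35

Flow: 68 L/min ÷ 60 = 1.1333 L/s.
R = (PIP − Pplat)/V̇ = (26.5 − 17.4) / 1.1333 = 9.1/1.1333 = 8.03 cmH2O·s/L.
C = Vt/(Pplat − PEEP) = 500.0 / (17.4 − 7) = 500.0/10.4 = 48.077 mL/cmH2O.
τ = R × C = 8.03 × 0.04808 L/cmH2O = 0.3861 s.
t = −τ·ln(1 − 0.97) = −0.3861·ln(0.03) = 1.354 s.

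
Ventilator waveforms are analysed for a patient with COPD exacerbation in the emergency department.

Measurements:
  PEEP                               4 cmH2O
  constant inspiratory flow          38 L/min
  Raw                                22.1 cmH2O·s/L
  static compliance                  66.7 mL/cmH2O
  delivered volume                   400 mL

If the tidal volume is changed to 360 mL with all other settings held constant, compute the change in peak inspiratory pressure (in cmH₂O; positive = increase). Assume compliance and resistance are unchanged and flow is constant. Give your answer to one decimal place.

-0.6

PIP = Vt/C + R·V̇ + PEEP (constant-flow equation of motion).
Only the elastic term changes: ΔPIP = ΔVt / C = (360 − 400) / 66.7 = -0.5997 cmH2O.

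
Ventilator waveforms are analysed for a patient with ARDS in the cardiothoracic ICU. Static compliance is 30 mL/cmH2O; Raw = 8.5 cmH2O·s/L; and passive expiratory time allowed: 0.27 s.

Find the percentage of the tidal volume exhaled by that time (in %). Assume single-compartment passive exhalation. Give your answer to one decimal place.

65.3

τ = R × C = 8.5 × 30 mL/cmH2O = 8.5 × 0.030 L/cmH2O = 0.255 s.
Passive exhalation: V(t)/V₀ = e^(−t/τ) = e^(−0.27/0.255) = 0.3469.
Fraction exhaled = 1 − 0.3469 = 0.6531 → 65.31%.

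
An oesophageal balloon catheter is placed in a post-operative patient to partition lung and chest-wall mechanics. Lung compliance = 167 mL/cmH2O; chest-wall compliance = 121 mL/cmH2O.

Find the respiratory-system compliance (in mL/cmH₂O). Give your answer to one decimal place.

Lung and chest wall are elastances in series: 1/Crs = 1/CL + 1/Ccw.
1/Crs = 1/167 + 1/121 = 0.01425.
Crs = 70.175 mL/cmH2O.

70.2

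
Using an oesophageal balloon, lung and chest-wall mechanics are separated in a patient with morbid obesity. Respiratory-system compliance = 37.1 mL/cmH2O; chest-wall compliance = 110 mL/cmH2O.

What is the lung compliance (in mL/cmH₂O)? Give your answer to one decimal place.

56.0

1/CL = 1/Crs − 1/Ccw.
1/CL = 1/37.1 − 1/110 = 0.01786.
CL = 55.991 mL/cmH2O.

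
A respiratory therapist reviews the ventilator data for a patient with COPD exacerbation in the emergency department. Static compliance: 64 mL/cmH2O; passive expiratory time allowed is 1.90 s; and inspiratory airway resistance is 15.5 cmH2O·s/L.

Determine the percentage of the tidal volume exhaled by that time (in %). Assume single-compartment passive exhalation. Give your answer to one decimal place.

τ = R × C = 15.5 × 64 mL/cmH2O = 15.5 × 0.064 L/cmH2O = 0.992 s.
Passive exhalation: V(t)/V₀ = e^(−t/τ) = e^(−1.90/0.992) = 0.1473.
Fraction exhaled = 1 − 0.1473 = 0.8527 → 85.27%.

85.3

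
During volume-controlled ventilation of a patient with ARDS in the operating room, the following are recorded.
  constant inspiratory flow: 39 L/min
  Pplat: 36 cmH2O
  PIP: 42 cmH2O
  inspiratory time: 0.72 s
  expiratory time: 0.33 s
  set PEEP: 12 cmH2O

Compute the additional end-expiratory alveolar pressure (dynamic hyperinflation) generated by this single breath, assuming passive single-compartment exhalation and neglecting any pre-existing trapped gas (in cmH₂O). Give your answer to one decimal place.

Flow: 39 L/min ÷ 60 = 0.65 L/s.
Vt = flow × Ti = 0.65 L/s × 0.72 s × 1000 mL/L = 468.0 mL.
R = (PIP − Pplat)/V̇ = (42 − 36) / 0.65 = 6.0/0.65 = 9.231 cmH2O·s/L.
C = Vt/(Pplat − PEEP) = 468.0 / (36 − 12) = 468.0/24.0 = 19.5 mL/cmH2O.
τ = R × C = 9.231 × 0.0195 L/cmH2O = 0.18 s.
Fraction remaining = e^(−Te/τ) = e^(−0.33/0.18) = 0.1599; trapped volume = 468.0 × 0.1599 = 74.833 mL.
Additional alveolar pressure from trapping ≈ V_trapped / C = 74.833 / 19.5 = 3.838 cmH2O.

3.8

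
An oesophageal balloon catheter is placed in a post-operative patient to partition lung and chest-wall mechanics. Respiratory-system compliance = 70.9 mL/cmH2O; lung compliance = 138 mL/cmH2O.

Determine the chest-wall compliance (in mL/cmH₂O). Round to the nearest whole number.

1/Ccw = 1/Crs − 1/CL.
1/Ccw = 1/70.9 − 1/138 = 0.006858.
Ccw = 145.82 mL/cmH2O.

146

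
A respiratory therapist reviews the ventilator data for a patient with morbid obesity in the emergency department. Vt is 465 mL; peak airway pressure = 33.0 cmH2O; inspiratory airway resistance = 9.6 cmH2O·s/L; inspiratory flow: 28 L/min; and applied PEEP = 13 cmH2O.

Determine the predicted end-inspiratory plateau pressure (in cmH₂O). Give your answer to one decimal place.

Flow: 28 L/min ÷ 60 = 0.4667 L/s.
Pplat = PIP − Raw × flow = 33.0 − 9.6 × 0.4667 = 33.0 − 4.48 = 28.52 cmH2O.

28.5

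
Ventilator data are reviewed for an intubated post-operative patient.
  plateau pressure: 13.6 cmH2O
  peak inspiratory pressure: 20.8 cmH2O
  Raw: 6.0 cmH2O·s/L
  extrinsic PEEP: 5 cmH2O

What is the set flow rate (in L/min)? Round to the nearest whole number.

flow = (PIP − Pplat) / Raw = (20.8 − 13.6) / 6.0 = 1.2 L/s × 60 = 72.0 L/min.

72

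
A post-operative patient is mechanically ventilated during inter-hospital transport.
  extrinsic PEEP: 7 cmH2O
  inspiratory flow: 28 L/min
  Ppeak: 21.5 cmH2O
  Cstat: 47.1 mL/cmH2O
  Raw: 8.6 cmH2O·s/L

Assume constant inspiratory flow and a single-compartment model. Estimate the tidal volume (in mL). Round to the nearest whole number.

Flow: 28 L/min ÷ 60 = 0.4667 L/s.
Equation of motion (constant flow): PIP = Vt/C + R·V̇ + PEEP.
Vt/C = PIP − R·V̇ − PEEP = 21.5 − 4.014 − 7 = 10.486 cmH2O.
Vt = C × 10.486 = 47.1 × 10.486 = 493.89 mL.

494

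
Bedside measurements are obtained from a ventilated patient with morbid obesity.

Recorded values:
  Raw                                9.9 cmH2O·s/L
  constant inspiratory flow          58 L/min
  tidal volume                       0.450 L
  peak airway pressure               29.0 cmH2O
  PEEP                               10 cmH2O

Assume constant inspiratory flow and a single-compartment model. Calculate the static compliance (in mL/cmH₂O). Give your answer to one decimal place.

Flow: 58 L/min ÷ 60 = 0.9667 L/s.
Equation of motion (constant flow): PIP = Vt/C + R·V̇ + PEEP.
Vt/C = PIP − R·V̇ − PEEP = 29.0 − 9.9×0.9667 − 10 = 29.0 − 9.57 − 10 = 9.43 cmH2O.
C = Vt / 9.43 = 450 / 9.43 = 47.72 mL/cmH2O.

47.7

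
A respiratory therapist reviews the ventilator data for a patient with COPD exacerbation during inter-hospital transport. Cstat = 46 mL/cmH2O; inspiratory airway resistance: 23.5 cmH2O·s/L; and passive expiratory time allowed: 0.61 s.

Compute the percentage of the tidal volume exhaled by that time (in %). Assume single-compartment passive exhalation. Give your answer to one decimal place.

τ = R × C = 23.5 × 46 mL/cmH2O = 23.5 × 0.046 L/cmH2O = 1.081 s.
Passive exhalation: V(t)/V₀ = e^(−t/τ) = e^(−0.61/1.081) = 0.5688.
Fraction exhaled = 1 − 0.5688 = 0.4312 → 43.12%.

43.1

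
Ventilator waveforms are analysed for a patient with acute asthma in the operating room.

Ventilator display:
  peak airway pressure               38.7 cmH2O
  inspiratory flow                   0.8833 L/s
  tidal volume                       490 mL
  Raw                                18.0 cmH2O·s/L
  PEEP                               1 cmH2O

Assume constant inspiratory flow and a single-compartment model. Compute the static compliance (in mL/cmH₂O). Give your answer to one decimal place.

Equation of motion (constant flow): PIP = Vt/C + R·V̇ + PEEP.
Vt/C = PIP − R·V̇ − PEEP = 38.7 − 18.0×0.8833 − 1 = 38.7 − 15.899 − 1 = 21.801 cmH2O.
C = Vt / 21.801 = 490 / 21.801 = 22.476 mL/cmH2O.

22.5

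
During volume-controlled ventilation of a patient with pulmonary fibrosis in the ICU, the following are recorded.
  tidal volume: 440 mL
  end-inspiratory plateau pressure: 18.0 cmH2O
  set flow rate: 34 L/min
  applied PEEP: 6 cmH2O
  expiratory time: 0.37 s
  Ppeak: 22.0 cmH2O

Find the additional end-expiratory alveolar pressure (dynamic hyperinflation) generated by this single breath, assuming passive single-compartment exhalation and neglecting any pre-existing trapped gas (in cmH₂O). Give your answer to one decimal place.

Flow: 34 L/min ÷ 60 = 0.5667 L/s.
R = (PIP − Pplat)/V̇ = (22.0 − 18.0) / 0.5667 = 4.0/0.5667 = 7.058 cmH2O·s/L.
C = Vt/(Pplat − PEEP) = 440.0 / (18.0 − 6) = 440.0/12.0 = 36.667 mL/cmH2O.
τ = R × C = 7.058 × 0.03667 L/cmH2O = 0.2588 s.
Fraction remaining = e^(−Te/τ) = e^(−0.37/0.2588) = 0.2394; trapped volume = 440.0 × 0.2394 = 105.34 mL.
Additional alveolar pressure from trapping ≈ V_trapped / C = 105.34 / 36.667 = 2.873 cmH2O.

2.9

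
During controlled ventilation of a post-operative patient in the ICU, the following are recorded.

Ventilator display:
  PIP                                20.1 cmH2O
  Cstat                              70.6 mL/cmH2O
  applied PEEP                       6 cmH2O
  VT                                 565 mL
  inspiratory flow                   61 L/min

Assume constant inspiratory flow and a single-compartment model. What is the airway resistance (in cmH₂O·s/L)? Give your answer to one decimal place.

Flow: 61 L/min ÷ 60 = 1.0167 L/s.
Equation of motion (constant flow): PIP = Vt/C + R·V̇ + PEEP.
R·V̇ = PIP − Vt/C − PEEP = 20.1 − 565/70.6 − 6 = 20.1 − 8.003 − 6 = 6.097 cmH2O.
R = 6.097 / 1.0167 = 5.997 cmH2O·s/L.

6.0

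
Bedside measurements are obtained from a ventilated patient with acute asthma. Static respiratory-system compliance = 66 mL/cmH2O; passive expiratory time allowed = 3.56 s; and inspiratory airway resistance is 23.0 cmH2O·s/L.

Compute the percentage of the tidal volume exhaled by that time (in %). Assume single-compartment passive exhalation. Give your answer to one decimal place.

τ = R × C = 23.0 × 66 mL/cmH2O = 23.0 × 0.066 L/cmH2O = 1.518 s.
Passive exhalation: V(t)/V₀ = e^(−t/τ) = e^(−3.56/1.518) = 0.09583.
Fraction exhaled = 1 − 0.09583 = 0.9042 → 90.42%.

90.4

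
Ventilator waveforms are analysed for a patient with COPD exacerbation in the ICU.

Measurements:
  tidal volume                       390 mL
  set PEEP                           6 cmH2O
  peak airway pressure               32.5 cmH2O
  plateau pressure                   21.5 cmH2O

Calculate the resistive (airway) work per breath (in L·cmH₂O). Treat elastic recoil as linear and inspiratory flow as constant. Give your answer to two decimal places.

4.29

With constant inspiratory flow the resistive pressure is constant at PIP − Pplat = 32.5 − 21.5 = 11.0 cmH2O, so resistive work = 11.0 × 0.390 = 4.29 L·cmH2O.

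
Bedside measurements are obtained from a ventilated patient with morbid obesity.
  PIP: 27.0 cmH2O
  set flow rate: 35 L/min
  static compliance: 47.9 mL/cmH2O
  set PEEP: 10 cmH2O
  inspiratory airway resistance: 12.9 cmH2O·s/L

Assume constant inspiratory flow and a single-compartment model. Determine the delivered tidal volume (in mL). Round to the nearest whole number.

454

Flow: 35 L/min ÷ 60 = 0.5833 L/s.
Equation of motion (constant flow): PIP = Vt/C + R·V̇ + PEEP.
Vt/C = PIP − R·V̇ − PEEP = 27.0 − 7.525 − 10 = 9.475 cmH2O.
Vt = C × 9.475 = 47.9 × 9.475 = 453.85 mL.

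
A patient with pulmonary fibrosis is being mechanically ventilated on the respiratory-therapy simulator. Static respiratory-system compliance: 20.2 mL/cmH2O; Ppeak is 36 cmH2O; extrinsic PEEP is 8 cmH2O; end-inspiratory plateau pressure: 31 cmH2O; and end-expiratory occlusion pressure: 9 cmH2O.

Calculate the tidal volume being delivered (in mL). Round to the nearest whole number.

End-expiratory occlusion gives total PEEP = 9 cmH2O (intrinsic PEEP = 9 − 8 = 1). Use total PEEP for the elastic gradient.
Vt = Cstat × (Pplat − PEEPtotal) = 20.2 × (31 − 9) = 20.2 × 22.0 = 444.4 mL.

444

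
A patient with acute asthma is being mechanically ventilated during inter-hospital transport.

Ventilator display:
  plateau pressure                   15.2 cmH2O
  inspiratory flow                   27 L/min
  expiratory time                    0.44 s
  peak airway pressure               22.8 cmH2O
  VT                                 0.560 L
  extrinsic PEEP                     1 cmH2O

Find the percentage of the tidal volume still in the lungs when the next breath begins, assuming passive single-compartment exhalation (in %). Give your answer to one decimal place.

51.7

Flow: 27 L/min ÷ 60 = 0.45 L/s.
R = (PIP − Pplat)/V̇ = (22.8 − 15.2) / 0.45 = 7.6/0.45 = 16.889 cmH2O·s/L.
C = Vt/(Pplat − PEEP) = 560.0 / (15.2 − 1) = 560.0/14.2 = 39.437 mL/cmH2O.
τ = R × C = 16.889 × 0.03944 L/cmH2O = 0.6661 s.
Fraction remaining at end-expiration = e^(−Te/τ) = e^(−0.44/0.6661) = 0.5166 → 51.66%.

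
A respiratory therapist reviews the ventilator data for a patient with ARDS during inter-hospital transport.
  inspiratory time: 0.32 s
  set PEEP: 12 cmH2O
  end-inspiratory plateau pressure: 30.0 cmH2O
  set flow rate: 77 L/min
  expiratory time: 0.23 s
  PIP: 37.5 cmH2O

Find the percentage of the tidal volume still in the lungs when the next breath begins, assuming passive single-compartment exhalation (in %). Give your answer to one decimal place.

17.8

Flow: 77 L/min ÷ 60 = 1.2833 L/s.
Vt = flow × Ti = 1.2833 L/s × 0.32 s × 1000 mL/L = 410.66 mL.
R = (PIP − Pplat)/V̇ = (37.5 − 30.0) / 1.2833 = 7.5/1.2833 = 5.844 cmH2O·s/L.
C = Vt/(Pplat − PEEP) = 410.66 / (30.0 − 12) = 410.66/18.0 = 22.814 mL/cmH2O.
τ = R × C = 5.844 × 0.02281 L/cmH2O = 0.1333 s.
Fraction remaining at end-expiration = e^(−Te/τ) = e^(−0.23/0.1333) = 0.1781 → 17.81%.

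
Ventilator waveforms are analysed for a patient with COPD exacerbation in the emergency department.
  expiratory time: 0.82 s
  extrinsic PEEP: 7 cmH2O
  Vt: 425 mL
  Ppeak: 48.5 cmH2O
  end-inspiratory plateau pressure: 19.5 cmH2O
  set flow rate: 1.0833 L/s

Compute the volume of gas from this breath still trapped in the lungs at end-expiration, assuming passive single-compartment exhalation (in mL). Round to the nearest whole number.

R = (PIP − Pplat)/V̇ = (48.5 − 19.5) / 1.0833 = 29.0/1.0833 = 26.77 cmH2O·s/L.
C = Vt/(Pplat − PEEP) = 425.0 / (19.5 − 7) = 425.0/12.5 = 34.0 mL/cmH2O.
τ = R × C = 26.77 × 0.034 L/cmH2O = 0.9102 s.
Fraction remaining = e^(−Te/τ) = e^(−0.82/0.9102) = 0.4062.
Trapped volume = 425.0 × 0.4062 = 172.64 mL.

173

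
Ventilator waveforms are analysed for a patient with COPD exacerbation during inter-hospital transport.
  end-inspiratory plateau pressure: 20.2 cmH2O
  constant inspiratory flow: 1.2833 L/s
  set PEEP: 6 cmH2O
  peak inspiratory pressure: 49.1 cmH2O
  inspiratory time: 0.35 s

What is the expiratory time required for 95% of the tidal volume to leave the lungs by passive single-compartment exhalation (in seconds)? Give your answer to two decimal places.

Vt = flow × Ti = 1.2833 L/s × 0.35 s × 1000 mL/L = 449.16 mL.
R = (PIP − Pplat)/V̇ = (49.1 − 20.2) / 1.2833 = 28.9/1.2833 = 22.52 cmH2O·s/L.
C = Vt/(Pplat − PEEP) = 449.16 / (20.2 − 6) = 449.16/14.2 = 31.631 mL/cmH2O.
τ = R × C = 22.52 × 0.03163 L/cmH2O = 0.7123 s.
t = −τ·ln(1 − 0.95) = −0.7123·ln(0.05) = 2.134 s.

2.13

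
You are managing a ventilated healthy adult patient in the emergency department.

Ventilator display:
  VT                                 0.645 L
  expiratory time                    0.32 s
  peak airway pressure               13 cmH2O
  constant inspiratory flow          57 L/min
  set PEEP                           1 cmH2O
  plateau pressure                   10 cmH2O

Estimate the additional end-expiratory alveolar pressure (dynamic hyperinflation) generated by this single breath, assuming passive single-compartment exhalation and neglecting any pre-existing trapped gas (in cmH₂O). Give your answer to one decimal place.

2.2

Flow: 57 L/min ÷ 60 = 0.95 L/s.
R = (PIP − Pplat)/V̇ = (13 − 10) / 0.95 = 3.0/0.95 = 3.158 cmH2O·s/L.
C = Vt/(Pplat − PEEP) = 645.0 / (10 − 1) = 645.0/9.0 = 71.667 mL/cmH2O.
τ = R × C = 3.158 × 0.07167 L/cmH2O = 0.2263 s.
Fraction remaining = e^(−Te/τ) = e^(−0.32/0.2263) = 0.2432; trapped volume = 645.0 × 0.2432 = 156.86 mL.
Additional alveolar pressure from trapping ≈ V_trapped / C = 156.86 / 71.667 = 2.189 cmH2O.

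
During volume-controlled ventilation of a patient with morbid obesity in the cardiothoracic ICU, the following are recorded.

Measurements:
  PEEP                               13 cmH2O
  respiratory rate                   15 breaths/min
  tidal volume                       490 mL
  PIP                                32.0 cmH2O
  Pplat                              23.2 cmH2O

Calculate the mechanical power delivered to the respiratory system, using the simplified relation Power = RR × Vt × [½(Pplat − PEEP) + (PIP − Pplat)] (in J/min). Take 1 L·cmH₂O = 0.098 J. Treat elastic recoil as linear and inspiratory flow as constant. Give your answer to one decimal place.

Per-breath work = Vt × [½(Pplat−PEEP) + (PIP−Pplat)] = 0.490 × [0.5×10.2 + 8.8] = 0.490 × 13.9 = 6.811 L·cmH2O.
Power = 15 × 6.811 = 102.17 L·cmH2O/min.
× 0.098 J/(L·cmH2O) → 10.013 J/min.

10.0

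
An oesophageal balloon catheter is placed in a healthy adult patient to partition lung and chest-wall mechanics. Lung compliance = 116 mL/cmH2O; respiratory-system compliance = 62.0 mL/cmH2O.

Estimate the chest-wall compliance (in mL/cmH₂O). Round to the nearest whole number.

133

1/Ccw = 1/Crs − 1/CL.
1/Ccw = 1/62.0 − 1/116 = 0.007508.
Ccw = 133.19 mL/cmH2O.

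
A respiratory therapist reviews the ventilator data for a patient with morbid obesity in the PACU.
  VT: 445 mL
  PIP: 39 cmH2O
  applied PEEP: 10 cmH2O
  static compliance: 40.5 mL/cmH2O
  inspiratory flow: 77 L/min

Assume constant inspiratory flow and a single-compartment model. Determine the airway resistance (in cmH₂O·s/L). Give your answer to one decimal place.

14.0

Flow: 77 L/min ÷ 60 = 1.2833 L/s.
Equation of motion (constant flow): PIP = Vt/C + R·V̇ + PEEP.
R·V̇ = PIP − Vt/C − PEEP = 39 − 445/40.5 − 10 = 39 − 10.988 − 10 = 18.012 cmH2O.
R = 18.012 / 1.2833 = 14.036 cmH2O·s/L.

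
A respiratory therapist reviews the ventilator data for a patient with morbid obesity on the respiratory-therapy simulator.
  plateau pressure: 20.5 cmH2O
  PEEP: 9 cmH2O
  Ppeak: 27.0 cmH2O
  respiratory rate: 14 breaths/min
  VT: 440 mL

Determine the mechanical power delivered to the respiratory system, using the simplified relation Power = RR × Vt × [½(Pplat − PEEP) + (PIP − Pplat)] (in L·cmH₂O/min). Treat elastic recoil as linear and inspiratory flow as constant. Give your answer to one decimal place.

75.5

Per-breath work = Vt × [½(Pplat−PEEP) + (PIP−Pplat)] = 0.440 × [0.5×11.5 + 6.5] = 0.440 × 12.25 = 5.39 L·cmH2O.
Power = 14 × 5.39 = 75.46 L·cmH2O/min.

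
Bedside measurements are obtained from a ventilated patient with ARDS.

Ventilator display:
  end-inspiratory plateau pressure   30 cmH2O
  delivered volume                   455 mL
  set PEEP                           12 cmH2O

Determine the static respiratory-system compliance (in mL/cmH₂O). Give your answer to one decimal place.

25.3

Cstat = Vt / (Pplat − PEEP) = 455 / (30 − 12) = 455 / 18.0 = 25.278 mL/cmH2O.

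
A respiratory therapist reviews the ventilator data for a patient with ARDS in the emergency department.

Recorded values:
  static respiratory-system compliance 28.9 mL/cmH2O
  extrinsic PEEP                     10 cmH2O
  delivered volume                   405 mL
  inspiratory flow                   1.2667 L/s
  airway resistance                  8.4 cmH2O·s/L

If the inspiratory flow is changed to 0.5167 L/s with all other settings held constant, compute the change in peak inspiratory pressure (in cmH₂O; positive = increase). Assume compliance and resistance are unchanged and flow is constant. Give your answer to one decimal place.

-6.3

PIP = Vt/C + R·V̇ + PEEP (constant-flow equation of motion).
Only the resistive term changes: ΔPIP = R × ΔV̇ = 8.4 × (0.5167 − 1.2667) = 8.4 × -0.75 = -6.3 cmH2O.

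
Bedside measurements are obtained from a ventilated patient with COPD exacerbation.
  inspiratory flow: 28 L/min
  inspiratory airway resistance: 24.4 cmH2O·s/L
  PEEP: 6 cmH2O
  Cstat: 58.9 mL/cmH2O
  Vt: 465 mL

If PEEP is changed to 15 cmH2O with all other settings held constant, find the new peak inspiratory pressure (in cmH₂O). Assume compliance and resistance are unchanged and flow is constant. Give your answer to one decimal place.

Flow: 28 L/min ÷ 60 = 0.4667 L/s.
PIP = Vt/C + R·V̇ + PEEP (constant-flow equation of motion).
Only the baseline term changes: ΔPIP = ΔPEEP = 15 − 6 = 9.0 cmH2O.
Original PIP = 465/58.9 + 24.4×0.4667 + 6 = 25.282 cmH2O; new PIP = 25.282 + (9.0) = 34.282 cmH2O.

34.3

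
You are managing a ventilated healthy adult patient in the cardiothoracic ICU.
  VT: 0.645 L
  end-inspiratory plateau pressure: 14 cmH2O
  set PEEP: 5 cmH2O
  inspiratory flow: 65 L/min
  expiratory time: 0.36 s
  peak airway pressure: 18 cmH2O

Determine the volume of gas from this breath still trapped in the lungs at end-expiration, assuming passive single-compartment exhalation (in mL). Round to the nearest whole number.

Flow: 65 L/min ÷ 60 = 1.0833 L/s.
R = (PIP − Pplat)/V̇ = (18 − 14) / 1.0833 = 4.0/1.0833 = 3.692 cmH2O·s/L.
C = Vt/(Pplat − PEEP) = 645.0 / (14 − 5) = 645.0/9.0 = 71.667 mL/cmH2O.
τ = R × C = 3.692 × 0.07167 L/cmH2O = 0.2646 s.
Fraction remaining = e^(−Te/τ) = e^(−0.36/0.2646) = 0.2565.
Trapped volume = 645.0 × 0.2565 = 165.44 mL.

165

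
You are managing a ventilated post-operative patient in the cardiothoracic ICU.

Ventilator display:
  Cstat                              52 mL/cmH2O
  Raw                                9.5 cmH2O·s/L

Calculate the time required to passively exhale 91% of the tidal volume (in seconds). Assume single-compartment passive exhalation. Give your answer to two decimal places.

τ = R × C = 9.5 × 52 mL/cmH2O = 9.5 × 0.052 L/cmH2O = 0.494 s.
Exhaled fraction f = 1 − e^(−t/τ) → t = −τ·ln(1 − f) = −0.494·ln(0.09) = 1.19 s.

1.19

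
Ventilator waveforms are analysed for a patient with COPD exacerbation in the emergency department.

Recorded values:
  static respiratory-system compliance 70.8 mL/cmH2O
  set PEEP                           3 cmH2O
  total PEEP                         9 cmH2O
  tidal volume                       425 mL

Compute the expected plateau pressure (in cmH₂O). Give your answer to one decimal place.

End-expiratory occlusion gives total PEEP = 9 cmH2O (intrinsic PEEP = 9 − 3 = 6). Use total PEEP for the elastic gradient.
Pplat = PEEPtotal + Vt / Cstat = 9 + 425 / 70.8 = 9 + 6.003 = 15.003 cmH2O.

15.0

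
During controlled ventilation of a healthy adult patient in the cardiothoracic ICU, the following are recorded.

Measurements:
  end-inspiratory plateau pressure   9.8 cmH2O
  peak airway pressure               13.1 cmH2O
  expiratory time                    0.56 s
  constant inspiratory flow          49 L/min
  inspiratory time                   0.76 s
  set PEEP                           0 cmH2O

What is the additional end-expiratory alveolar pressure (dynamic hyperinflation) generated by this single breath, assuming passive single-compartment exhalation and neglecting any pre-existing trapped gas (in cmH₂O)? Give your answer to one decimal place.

Flow: 49 L/min ÷ 60 = 0.8167 L/s.
Vt = flow × Ti = 0.8167 L/s × 0.76 s × 1000 mL/L = 620.69 mL.
R = (PIP − Pplat)/V̇ = (13.1 − 9.8) / 0.8167 = 3.3/0.8167 = 4.041 cmH2O·s/L.
C = Vt/(Pplat − PEEP) = 620.69 / (9.8 − 0) = 620.69/9.8 = 63.336 mL/cmH2O.
τ = R × C = 4.041 × 0.06334 L/cmH2O = 0.256 s.
Fraction remaining = e^(−Te/τ) = e^(−0.56/0.256) = 0.1122; trapped volume = 620.69 × 0.1122 = 69.641 mL.
Additional alveolar pressure from trapping ≈ V_trapped / C = 69.641 / 63.336 = 1.1 cmH2O.

1.1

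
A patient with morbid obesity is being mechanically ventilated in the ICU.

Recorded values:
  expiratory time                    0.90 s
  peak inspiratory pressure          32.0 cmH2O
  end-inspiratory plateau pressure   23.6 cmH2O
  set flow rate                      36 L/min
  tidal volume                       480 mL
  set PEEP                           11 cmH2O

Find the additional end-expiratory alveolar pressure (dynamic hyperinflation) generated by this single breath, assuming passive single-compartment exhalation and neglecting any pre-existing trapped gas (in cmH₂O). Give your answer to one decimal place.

Flow: 36 L/min ÷ 60 = 0.6 L/s.
R = (PIP − Pplat)/V̇ = (32.0 − 23.6) / 0.6 = 8.4/0.6 = 14.0 cmH2O·s/L.
C = Vt/(Pplat − PEEP) = 480.0 / (23.6 − 11) = 480.0/12.6 = 38.095 mL/cmH2O.
τ = R × C = 14.0 × 0.0381 L/cmH2O = 0.5334 s.
Fraction remaining = e^(−Te/τ) = e^(−0.90/0.5334) = 0.185; trapped volume = 480.0 × 0.185 = 88.8 mL.
Additional alveolar pressure from trapping ≈ V_trapped / C = 88.8 / 38.095 = 2.331 cmH2O.

2.3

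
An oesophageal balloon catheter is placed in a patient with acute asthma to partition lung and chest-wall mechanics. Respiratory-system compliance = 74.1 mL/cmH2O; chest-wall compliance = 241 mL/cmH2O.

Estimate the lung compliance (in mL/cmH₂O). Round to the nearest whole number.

107

1/CL = 1/Crs − 1/Ccw.
1/CL = 1/74.1 − 1/241 = 0.009346.
CL = 107.0 mL/cmH2O.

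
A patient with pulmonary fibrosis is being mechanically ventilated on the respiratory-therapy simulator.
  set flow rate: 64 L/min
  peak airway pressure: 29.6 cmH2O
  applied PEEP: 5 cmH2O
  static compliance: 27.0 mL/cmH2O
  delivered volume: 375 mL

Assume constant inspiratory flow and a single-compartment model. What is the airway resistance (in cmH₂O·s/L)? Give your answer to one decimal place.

Flow: 64 L/min ÷ 60 = 1.0667 L/s.
Equation of motion (constant flow): PIP = Vt/C + R·V̇ + PEEP.
R·V̇ = PIP − Vt/C − PEEP = 29.6 − 375/27.0 − 5 = 29.6 − 13.889 − 5 = 10.711 cmH2O.
R = 10.711 / 1.0667 = 10.041 cmH2O·s/L.

10.0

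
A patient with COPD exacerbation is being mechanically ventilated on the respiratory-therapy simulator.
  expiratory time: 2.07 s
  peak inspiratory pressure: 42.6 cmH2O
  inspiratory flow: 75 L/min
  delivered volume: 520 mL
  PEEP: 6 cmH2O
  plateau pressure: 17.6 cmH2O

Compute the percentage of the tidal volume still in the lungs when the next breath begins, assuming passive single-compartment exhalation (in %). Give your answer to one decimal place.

9.9

Flow: 75 L/min ÷ 60 = 1.25 L/s.
R = (PIP − Pplat)/V̇ = (42.6 − 17.6) / 1.25 = 25.0/1.25 = 20.0 cmH2O·s/L.
C = Vt/(Pplat − PEEP) = 520.0 / (17.6 − 6) = 520.0/11.6 = 44.828 mL/cmH2O.
τ = R × C = 20.0 × 0.04483 L/cmH2O = 0.8966 s.
Fraction remaining at end-expiration = e^(−Te/τ) = e^(−2.07/0.8966) = 0.09939 → 9.939%.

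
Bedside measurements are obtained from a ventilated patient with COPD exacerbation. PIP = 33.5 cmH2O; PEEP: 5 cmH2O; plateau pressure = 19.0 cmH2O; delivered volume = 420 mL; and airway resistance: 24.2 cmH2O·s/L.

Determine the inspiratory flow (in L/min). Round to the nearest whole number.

flow = (PIP − Pplat) / Raw = (33.5 − 19.0) / 24.2 = 0.5992 L/s × 60 = 35.952 L/min.

36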